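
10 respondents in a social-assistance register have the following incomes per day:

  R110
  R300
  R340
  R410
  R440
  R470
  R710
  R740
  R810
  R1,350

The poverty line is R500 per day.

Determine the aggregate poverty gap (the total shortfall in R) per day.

R930

Below the line: R110, R300, R340, R410, R440, R470 (q = 6 of N = 10).
Individual gaps: 500−110 = 390; 500−300 = 200; 500−340 = 160; 500−410 = 90; 500−440 = 60; 500−470 = 30.
Aggregate gap = R930.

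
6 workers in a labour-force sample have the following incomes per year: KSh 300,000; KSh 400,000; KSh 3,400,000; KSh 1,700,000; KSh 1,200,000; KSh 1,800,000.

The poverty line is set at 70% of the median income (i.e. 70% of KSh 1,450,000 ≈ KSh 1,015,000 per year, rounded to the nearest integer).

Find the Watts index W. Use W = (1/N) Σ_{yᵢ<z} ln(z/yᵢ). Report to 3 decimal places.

0.358

Incomes under z: KSh 300,000, KSh 400,000 (q = 2 of N = 6).
Log gaps: ln(1015000/300000) = 1.2189; ln(1015000/400000) = 0.9312.
W = 2.150041 / 6 = 0.358.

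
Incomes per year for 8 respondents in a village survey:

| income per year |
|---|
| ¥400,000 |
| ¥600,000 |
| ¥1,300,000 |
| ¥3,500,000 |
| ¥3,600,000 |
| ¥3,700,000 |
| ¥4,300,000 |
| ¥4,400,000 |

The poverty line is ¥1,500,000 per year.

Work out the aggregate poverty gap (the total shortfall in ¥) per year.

¥2,200,000

Below the line: ¥400,000, ¥600,000, ¥1,300,000 (q = 3 of N = 8).
Individual gaps: 1500000−400000 = 1100000; 1500000−600000 = 900000; 1500000−1300000 = 200000.
Aggregate gap = ¥2,200,000.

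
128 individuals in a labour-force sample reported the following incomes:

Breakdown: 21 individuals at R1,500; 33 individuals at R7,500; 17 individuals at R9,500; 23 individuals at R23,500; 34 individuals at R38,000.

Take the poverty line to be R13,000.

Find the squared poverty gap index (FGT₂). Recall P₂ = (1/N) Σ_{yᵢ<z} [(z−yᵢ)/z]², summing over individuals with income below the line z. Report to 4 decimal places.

0.1842

Incomes under z: 21×R1,500, 33×R7,500, 17×R9,500 (q = 71 of N = 128).
Relative gaps: (13000−1500)/13000 = 0.8846 (×21); (13000−7500)/13000 = 0.4231 (×33); (13000−9500)/13000 = 0.2692 (×17).
Squared: 0.7825 (×21); 0.1790 (×33); 0.0725 (×17).
Sum = 23.572485; P₂ = 23.572485 / 128 = 0.1842.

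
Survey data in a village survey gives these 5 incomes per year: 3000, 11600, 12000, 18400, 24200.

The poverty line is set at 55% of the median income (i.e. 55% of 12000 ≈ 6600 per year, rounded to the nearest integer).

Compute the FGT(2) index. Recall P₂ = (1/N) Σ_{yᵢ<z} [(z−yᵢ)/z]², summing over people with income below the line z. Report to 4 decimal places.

0.0595

Below the line: 3000 (q = 1 of N = 5).
Gap ratios (z−y)/z: (6600−3000)/6600 = 0.5455.
Squared: 0.2975.
Sum = 0.297521; P₂ = 0.297521 / 5 = 0.0595.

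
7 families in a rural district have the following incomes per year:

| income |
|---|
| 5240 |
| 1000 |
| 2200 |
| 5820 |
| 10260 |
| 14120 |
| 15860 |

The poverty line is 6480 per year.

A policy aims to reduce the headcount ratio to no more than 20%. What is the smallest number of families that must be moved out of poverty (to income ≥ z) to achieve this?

3

Currently q = 4 of N = 7 are below the line (H = 0.571).
A headcount ratio of at most 20% allows at most ⌊0.20 × 7⌋ = 1 poor families.
So at least 4 − 1 = 3 must be lifted.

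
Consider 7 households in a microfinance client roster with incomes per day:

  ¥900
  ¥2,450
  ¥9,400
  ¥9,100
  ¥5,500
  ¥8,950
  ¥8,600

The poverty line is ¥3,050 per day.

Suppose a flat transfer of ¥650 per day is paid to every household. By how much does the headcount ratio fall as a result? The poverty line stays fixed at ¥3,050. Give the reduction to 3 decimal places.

Before: below the line — ¥900, ¥2,450; headcount ratio = 0.28571.
After the ¥650 transfer: below the line — ¥1,550; headcount ratio = 0.14286.
Reduction = 0.28571 − 0.14286 = 0.143.

0.143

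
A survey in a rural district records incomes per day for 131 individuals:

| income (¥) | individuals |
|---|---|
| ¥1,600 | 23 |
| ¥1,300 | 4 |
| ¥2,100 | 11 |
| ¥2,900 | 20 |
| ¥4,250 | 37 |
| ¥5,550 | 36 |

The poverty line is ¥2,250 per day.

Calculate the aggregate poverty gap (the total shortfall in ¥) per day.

Incomes under z: 4×¥1,300, 23×¥1,600, 11×¥2,100 (q = 38 of N = 131).
Individual gaps: 4×(2250−1300) = 3800; 23×(2250−1600) = 14950; 11×(2250−2100) = 1650.
Aggregate gap = ¥20,400.

¥20,400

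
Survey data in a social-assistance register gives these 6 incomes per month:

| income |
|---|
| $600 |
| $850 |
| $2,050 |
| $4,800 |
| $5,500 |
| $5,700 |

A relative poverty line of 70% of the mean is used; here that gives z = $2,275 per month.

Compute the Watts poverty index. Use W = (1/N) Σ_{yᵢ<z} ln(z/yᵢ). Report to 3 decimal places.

Poor units: $600, $850, $2,050 (q = 3 of N = 6).
ln(z/y) terms: ln(2275/600) = 1.3328; ln(2275/850) = 0.9845; ln(2275/2050) = 0.1041.
W = 2.421445 / 6 = 0.404.

0.404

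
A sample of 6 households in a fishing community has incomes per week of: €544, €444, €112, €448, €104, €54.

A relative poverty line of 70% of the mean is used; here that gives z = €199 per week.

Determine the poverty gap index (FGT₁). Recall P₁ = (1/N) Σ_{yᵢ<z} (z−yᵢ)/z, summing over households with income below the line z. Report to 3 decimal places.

0.274

Below the line: €54, €104, €112 (q = 3 of N = 6).
Gap ratios (z−y)/z: (199−54)/199 = 0.7286; (199−104)/199 = 0.4774; (199−112)/199 = 0.4372.
Σ = 1.643216. Dividing by the full population N = 6 gives P₁ = 0.274.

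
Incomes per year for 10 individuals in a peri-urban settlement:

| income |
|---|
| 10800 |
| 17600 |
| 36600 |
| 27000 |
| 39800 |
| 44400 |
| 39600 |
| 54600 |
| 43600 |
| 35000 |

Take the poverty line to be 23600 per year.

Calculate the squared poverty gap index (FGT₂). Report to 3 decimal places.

Below the line: 10800, 17600 (q = 2 of N = 10).
Gap ratios (z−y)/z: (23600−10800)/23600 = 0.5424; (23600−17600)/23600 = 0.2542.
Squared: 0.2942; 0.0646.
Sum = 0.358805; P₂ = 0.358805 / 10 = 0.036.

0.036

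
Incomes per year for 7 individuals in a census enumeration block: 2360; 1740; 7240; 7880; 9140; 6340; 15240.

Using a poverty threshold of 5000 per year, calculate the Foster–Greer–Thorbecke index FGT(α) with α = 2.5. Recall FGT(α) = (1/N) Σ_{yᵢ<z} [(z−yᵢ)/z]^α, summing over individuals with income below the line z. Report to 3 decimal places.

0.078

Below z: 1740, 2360 (q = 2 of N = 7).
Shortfall ratios: (5000−1740)/5000 = 0.6520; (5000−2360)/5000 = 0.5280.
Raised to α = 2.5: 0.34326; 0.20257.
Sum = 0.545831; FGT(2.5) = 0.545831 / 7 = 0.078.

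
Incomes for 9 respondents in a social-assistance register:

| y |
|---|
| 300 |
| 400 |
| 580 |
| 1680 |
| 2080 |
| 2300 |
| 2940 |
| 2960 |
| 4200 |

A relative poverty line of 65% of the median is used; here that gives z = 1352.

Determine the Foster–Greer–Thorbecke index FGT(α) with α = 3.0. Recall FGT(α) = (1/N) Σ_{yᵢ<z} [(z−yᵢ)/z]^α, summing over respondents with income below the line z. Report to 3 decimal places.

Incomes under z: 300, 400, 580 (q = 3 of N = 9).
Normalized shortfalls: (1352−300)/1352 = 0.7781; (1352−400)/1352 = 0.7041; (1352−580)/1352 = 0.5710.
Raised to α = 3.0: 0.47110; 0.34912; 0.18618.
Sum = 1.006404; FGT(3.0) = 1.006404 / 9 = 0.112.

0.112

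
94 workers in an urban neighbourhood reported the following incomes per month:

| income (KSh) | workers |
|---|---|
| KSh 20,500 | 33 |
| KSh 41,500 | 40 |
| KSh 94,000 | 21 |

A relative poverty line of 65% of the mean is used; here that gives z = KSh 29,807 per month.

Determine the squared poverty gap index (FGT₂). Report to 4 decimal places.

Below the line: 33×KSh 20,500 (q = 33 of N = 94).
Shortfall ratios: (29807−20500)/29807 = 0.3122 (×33).
Squared: 0.0975 (×33).
Sum = 3.217339; P₂ = 3.217339 / 94 = 0.0342.

0.0342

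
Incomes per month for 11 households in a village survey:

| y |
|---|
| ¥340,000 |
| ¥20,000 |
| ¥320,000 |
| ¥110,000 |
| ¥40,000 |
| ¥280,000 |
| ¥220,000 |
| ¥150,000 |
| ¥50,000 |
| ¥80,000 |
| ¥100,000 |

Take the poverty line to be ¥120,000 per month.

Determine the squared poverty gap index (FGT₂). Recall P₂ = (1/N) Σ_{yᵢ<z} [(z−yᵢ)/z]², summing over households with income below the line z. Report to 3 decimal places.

Poor units: ¥20,000, ¥40,000, ¥50,000, ¥80,000, ¥100,000, ¥110,000 (q = 6 of N = 11).
Shortfall ratios: (120000−20000)/120000 = 0.8333; (120000−40000)/120000 = 0.6667; (120000−50000)/120000 = 0.5833; (120000−80000)/120000 = 0.3333; (120000−100000)/120000 = 0.1667; (120000−110000)/120000 = 0.0833.
Squared: 0.6944; 0.4444; 0.3403; 0.1111; 0.0278; 0.0069.
Sum = 1.625000; P₂ = 1.625000 / 11 = 0.148.

0.148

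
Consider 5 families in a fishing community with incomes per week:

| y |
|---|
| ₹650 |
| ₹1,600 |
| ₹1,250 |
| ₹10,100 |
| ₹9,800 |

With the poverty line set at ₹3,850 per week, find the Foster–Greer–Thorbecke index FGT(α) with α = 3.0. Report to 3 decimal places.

0.216

Below z: ₹650, ₹1,250, ₹1,600 (q = 3 of N = 5).
Gap ratios (z−y)/z: (3850−650)/3850 = 0.8312; (3850−1250)/3850 = 0.6753; (3850−1600)/3850 = 0.5844.
Raised to α = 3.0: 0.57421; 0.30799; 0.19960.
Sum = 1.081799; FGT(3.0) = 1.081799 / 5 = 0.216.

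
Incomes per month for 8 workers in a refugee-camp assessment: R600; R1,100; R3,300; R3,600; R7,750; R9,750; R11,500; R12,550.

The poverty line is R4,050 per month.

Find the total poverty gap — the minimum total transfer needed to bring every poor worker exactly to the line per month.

Incomes under z: R600, R1,100, R3,300, R3,600 (q = 4 of N = 8).
Individual gaps: 4050−600 = 3450; 4050−1100 = 2950; 4050−3300 = 750; 4050−3600 = 450.
Aggregate gap = R7,600.

R7,600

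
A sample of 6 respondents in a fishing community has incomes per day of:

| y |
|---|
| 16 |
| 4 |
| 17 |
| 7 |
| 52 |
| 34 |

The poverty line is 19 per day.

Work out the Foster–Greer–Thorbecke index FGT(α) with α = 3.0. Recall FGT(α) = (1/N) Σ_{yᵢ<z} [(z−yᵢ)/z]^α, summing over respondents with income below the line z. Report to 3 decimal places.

Below z: 4, 7, 16, 17 (q = 4 of N = 6).
Normalized shortfalls: (19−4)/19 = 0.7895; (19−7)/19 = 0.6316; (19−16)/19 = 0.1579; (19−17)/19 = 0.1053.
Raised to α = 3.0: 0.49205; 0.25193; 0.00394; 0.00117.
Sum = 0.749089; FGT(3.0) = 0.749089 / 6 = 0.125.

0.125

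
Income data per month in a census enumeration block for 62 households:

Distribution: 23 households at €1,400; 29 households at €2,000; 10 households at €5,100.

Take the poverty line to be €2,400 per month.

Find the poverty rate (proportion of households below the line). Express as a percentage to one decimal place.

52 of the 62 households have income below €2,400.
H = 52/62 = 83.9%.

83.9%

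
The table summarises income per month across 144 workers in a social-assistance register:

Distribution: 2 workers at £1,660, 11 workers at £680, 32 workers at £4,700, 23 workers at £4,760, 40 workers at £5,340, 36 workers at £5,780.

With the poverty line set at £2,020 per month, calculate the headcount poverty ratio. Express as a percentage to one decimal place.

9.0%

13 of the 144 workers have income below £2,020.
H = 13/144 = 9.0%.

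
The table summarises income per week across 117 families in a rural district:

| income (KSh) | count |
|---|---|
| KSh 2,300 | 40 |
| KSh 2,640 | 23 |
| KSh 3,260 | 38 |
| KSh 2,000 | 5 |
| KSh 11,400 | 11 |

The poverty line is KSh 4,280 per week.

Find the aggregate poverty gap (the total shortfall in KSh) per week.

Incomes under z: 5×KSh 2,000, 40×KSh 2,300, 23×KSh 2,640, 38×KSh 3,260 (q = 106 of N = 117).
Individual gaps: 5×(4280−2000) = 11400; 40×(4280−2300) = 79200; 23×(4280−2640) = 37720; 38×(4280−3260) = 38760.
Aggregate gap = KSh 167,080.

KSh 167,080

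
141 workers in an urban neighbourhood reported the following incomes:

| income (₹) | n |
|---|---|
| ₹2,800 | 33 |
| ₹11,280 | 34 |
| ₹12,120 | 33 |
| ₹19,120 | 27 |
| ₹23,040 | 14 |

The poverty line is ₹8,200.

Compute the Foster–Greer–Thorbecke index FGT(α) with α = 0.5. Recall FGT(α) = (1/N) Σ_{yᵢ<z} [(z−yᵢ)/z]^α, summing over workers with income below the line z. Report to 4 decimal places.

0.1899

Poor units: 33×₹2,800 (q = 33 of N = 141).
Relative gaps: (8200−2800)/8200 = 0.6585 (×33).
Raised to α = 0.5: 0.81150 (×33).
Sum = 26.779588; FGT(0.5) = 26.779588 / 141 = 0.1899.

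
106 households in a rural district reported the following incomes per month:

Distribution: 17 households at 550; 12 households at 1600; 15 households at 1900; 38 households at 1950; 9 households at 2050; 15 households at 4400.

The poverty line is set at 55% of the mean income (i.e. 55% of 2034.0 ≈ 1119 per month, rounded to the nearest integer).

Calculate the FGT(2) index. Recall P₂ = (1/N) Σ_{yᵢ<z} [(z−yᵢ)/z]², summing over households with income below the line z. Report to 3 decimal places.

0.041

Incomes under z: 17×550 (q = 17 of N = 106).
Shortfall ratios: (1119−550)/1119 = 0.5085 (×17).
Squared: 0.2586 (×17).
Sum = 4.395551; P₂ = 4.395551 / 106 = 0.041.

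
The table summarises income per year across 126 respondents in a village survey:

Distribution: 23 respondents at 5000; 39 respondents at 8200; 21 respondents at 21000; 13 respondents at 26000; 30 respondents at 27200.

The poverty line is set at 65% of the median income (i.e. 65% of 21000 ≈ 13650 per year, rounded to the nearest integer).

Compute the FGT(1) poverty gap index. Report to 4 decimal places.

0.2393

Incomes under z: 23×5000, 39×8200 (q = 62 of N = 126).
Relative gaps: (13650−5000)/13650 = 0.6337 (×23); (13650−8200)/13650 = 0.3993 (×39).
Sum of shortfalls = 30.146520; P₁ averages over all N: 30.146520 / 126 = 0.2393.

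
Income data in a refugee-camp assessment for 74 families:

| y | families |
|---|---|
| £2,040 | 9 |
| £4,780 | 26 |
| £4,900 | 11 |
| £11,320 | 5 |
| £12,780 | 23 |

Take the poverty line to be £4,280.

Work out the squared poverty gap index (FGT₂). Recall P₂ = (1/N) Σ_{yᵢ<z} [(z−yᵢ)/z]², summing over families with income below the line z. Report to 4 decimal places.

0.0333

Poor units: 9×£2,040 (q = 9 of N = 74).
Relative gaps: (4280−2040)/4280 = 0.5234 (×9).
Squared: 0.2739 (×9).
Sum = 2.465193; P₂ = 2.465193 / 74 = 0.0333.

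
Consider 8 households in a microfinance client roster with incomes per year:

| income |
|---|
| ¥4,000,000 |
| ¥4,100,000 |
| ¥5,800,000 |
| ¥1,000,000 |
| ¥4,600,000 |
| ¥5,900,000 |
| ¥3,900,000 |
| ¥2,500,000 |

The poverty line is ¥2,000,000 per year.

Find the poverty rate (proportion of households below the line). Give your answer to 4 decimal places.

0.1250

1 of the 8 households have income below ¥2,000,000.
H = 1/8 = 0.1250.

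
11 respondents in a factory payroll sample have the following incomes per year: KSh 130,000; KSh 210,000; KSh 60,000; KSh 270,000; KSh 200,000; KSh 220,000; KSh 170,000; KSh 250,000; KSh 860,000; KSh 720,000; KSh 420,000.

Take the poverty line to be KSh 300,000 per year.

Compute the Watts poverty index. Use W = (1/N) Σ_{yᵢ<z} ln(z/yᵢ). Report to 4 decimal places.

0.3976

Incomes under z: KSh 60,000, KSh 130,000, KSh 170,000, KSh 200,000, KSh 210,000, KSh 220,000, KSh 250,000, KSh 270,000 (q = 8 of N = 11).
Log shortfalls: ln(300000/60000) = 1.6094; ln(300000/130000) = 0.8362; ln(300000/170000) = 0.5680; ln(300000/200000) = 0.4055; ln(300000/210000) = 0.3567; ln(300000/220000) = 0.3102; ln(300000/250000) = 0.1823; ln(300000/270000) = 0.1054.
W = 4.373647 / 11 = 0.3976.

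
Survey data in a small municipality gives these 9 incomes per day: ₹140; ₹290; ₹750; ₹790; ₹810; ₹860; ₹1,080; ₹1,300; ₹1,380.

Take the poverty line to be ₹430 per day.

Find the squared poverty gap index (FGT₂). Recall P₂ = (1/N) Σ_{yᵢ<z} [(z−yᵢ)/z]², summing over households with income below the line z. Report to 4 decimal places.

Incomes under z: ₹140, ₹290 (q = 2 of N = 9).
Relative gaps: (430−140)/430 = 0.6744; (430−290)/430 = 0.3256.
Squared: 0.4548; 0.1060.
Sum = 0.560844; P₂ = 0.560844 / 9 = 0.0623.

0.0623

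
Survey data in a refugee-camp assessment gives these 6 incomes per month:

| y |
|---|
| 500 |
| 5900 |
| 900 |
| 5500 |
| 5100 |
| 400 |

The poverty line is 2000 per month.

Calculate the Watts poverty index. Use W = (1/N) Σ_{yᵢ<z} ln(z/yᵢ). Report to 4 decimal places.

0.6324

Below the line: 400, 500, 900 (q = 3 of N = 6).
Log gaps: ln(2000/400) = 1.6094; ln(2000/500) = 1.3863; ln(2000/900) = 0.7985.
W = 3.794240 / 6 = 0.6324.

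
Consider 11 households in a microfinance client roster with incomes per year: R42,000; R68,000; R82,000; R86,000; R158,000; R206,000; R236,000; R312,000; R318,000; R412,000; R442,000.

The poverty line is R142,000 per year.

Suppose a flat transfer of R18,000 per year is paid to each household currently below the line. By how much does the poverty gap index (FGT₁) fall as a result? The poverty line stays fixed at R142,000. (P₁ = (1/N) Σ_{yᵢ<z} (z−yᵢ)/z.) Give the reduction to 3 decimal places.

0.046

Before: below the line — R42,000, R68,000, R82,000, R86,000; poverty gap index (FGT₁) = 0.18566.
After the R18,000 transfer: below the line — R60,000, R86,000, R100,000, R104,000; poverty gap index (FGT₁) = 0.13956.
Reduction = 0.18566 − 0.13956 = 0.046.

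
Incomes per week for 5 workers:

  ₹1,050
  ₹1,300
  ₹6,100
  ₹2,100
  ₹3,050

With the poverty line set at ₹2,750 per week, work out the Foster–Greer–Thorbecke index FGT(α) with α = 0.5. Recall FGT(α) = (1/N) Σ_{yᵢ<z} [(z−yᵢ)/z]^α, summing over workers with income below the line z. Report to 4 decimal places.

0.3997

Below the line: ₹1,050, ₹1,300, ₹2,100 (q = 3 of N = 5).
Shortfall ratios: (2750−1050)/2750 = 0.6182; (2750−1300)/2750 = 0.5273; (2750−2100)/2750 = 0.2364.
Raised to α = 0.5: 0.78625; 0.72614; 0.48617.
Sum = 1.998553; FGT(0.5) = 1.998553 / 5 = 0.3997.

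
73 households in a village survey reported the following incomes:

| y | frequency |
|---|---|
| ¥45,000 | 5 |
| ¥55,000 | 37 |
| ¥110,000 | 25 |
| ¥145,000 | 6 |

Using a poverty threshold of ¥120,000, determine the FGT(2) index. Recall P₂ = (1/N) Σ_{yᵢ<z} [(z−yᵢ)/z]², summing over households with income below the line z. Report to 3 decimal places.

0.178

Below the line: 5×¥45,000, 37×¥55,000, 25×¥110,000 (q = 67 of N = 73).
Gap ratios (z−y)/z: (120000−45000)/120000 = 0.6250 (×5); (120000−55000)/120000 = 0.5417 (×37); (120000−110000)/120000 = 0.0833 (×25).
Squared: 0.3906 (×5); 0.2934 (×37); 0.0069 (×25).
Sum = 12.982639; P₂ = 12.982639 / 73 = 0.178.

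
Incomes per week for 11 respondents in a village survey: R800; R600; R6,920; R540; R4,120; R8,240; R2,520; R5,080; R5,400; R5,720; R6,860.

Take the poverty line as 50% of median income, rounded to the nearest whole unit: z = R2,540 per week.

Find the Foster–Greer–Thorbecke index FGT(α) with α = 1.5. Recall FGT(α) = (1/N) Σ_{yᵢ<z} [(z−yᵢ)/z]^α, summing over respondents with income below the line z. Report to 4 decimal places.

Poor units: R540, R600, R800, R2,520 (q = 4 of N = 11).
Shortfall ratios: (2540−540)/2540 = 0.7874; (2540−600)/2540 = 0.7638; (2540−800)/2540 = 0.6850; (2540−2520)/2540 = 0.0079.
Raised to α = 1.5: 0.69871; 0.66750; 0.56699; 0.00070.
Sum = 1.933893; FGT(1.5) = 1.933893 / 11 = 0.1758.

0.1758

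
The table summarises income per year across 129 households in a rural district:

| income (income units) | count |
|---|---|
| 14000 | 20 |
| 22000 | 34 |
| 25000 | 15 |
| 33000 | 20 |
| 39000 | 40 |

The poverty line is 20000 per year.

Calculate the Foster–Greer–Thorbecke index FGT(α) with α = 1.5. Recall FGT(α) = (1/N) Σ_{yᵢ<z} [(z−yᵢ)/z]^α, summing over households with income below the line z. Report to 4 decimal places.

0.0255

Below the line: 20×14000 (q = 20 of N = 129).
Relative gaps: (20000−14000)/20000 = 0.3000 (×20).
Raised to α = 1.5: 0.16432 (×20).
Sum = 3.286335; FGT(1.5) = 3.286335 / 129 = 0.0255.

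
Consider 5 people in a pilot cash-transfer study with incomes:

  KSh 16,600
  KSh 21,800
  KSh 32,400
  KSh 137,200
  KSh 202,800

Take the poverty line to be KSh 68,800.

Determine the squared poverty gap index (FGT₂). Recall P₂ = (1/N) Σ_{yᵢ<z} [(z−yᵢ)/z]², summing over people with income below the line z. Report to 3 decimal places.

Below the line: KSh 16,600, KSh 21,800, KSh 32,400 (q = 3 of N = 5).
Normalized shortfalls: (68800−16600)/68800 = 0.7587; (68800−21800)/68800 = 0.6831; (68800−32400)/68800 = 0.5291.
Squared: 0.5757; 0.4667; 0.2799.
Sum = 1.322252; P₂ = 1.322252 / 5 = 0.264.

0.264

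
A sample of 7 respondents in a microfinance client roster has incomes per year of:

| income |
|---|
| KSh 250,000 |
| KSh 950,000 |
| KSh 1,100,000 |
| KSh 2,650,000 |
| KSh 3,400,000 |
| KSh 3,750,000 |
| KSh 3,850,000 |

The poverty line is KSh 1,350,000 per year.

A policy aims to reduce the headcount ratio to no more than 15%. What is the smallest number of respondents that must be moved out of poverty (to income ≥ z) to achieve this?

Currently q = 3 of N = 7 are below the line (H = 0.429).
A headcount ratio of at most 15% allows at most ⌊0.15 × 7⌋ = 1 poor respondents.
So at least 3 − 1 = 2 must be lifted.

2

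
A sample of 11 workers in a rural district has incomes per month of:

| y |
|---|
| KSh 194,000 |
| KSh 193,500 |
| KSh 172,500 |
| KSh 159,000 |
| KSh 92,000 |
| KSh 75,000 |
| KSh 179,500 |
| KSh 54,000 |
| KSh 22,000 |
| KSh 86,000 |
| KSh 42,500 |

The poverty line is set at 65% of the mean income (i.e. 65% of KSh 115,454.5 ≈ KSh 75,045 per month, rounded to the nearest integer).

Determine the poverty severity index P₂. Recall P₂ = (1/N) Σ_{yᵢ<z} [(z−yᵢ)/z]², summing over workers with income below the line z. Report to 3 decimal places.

0.070

Incomes under z: KSh 22,000, KSh 42,500, KSh 54,000, KSh 75,000 (q = 4 of N = 11).
Gap ratios (z−y)/z: (75045−22000)/75045 = 0.7068; (75045−42500)/75045 = 0.4337; (75045−54000)/75045 = 0.2804; (75045−75000)/75045 = 0.0006.
Squared: 0.4996; 0.1881; 0.0786; 0.0000.
Sum = 0.766341; P₂ = 0.766341 / 11 = 0.070.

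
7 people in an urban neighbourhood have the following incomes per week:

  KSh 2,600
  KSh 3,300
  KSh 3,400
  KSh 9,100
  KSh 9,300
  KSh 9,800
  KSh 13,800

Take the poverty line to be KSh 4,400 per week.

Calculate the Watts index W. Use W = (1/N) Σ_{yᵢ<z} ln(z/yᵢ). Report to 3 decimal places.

0.153

Incomes under z: KSh 2,600, KSh 3,300, KSh 3,400 (q = 3 of N = 7).
Log gaps: ln(4400/2600) = 0.5261; ln(4400/3300) = 0.2877; ln(4400/3400) = 0.2578.
W = 1.071604 / 7 = 0.153.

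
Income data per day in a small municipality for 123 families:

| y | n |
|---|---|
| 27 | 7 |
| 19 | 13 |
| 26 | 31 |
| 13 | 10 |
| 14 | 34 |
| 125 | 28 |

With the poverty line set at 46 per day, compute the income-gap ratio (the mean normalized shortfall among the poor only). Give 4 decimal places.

Poor units: 10×13, 34×14, 13×19, 31×26, 7×27 (q = 95 of N = 123).
Relative gaps: 0.7174 (×10), 0.6957 (×34), 0.5870 (×13), 0.4348 (×31), 0.4130 (×7); sum = 54.826087.
The income-gap ratio divides by q (the poor only): 54.826087 / 95 = 0.5771.

0.5771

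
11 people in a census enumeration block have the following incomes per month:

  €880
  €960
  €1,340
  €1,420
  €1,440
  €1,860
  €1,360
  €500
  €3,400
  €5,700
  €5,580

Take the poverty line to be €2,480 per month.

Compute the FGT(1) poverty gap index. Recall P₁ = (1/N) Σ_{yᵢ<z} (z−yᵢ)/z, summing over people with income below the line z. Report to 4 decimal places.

Poor units: €500, €880, €960, €1,340, €1,360, €1,420, €1,440, €1,860 (q = 8 of N = 11).
Relative gaps: (2480−500)/2480 = 0.7984; (2480−880)/2480 = 0.6452; (2480−960)/2480 = 0.6129; (2480−1340)/2480 = 0.4597; (2480−1360)/2480 = 0.4516; (2480−1420)/2480 = 0.4274; (2480−1440)/2480 = 0.4194; (2480−1860)/2480 = 0.2500.
Sum of shortfalls = 4.064516; P₁ averages over all N: 4.064516 / 11 = 0.3695.

0.3695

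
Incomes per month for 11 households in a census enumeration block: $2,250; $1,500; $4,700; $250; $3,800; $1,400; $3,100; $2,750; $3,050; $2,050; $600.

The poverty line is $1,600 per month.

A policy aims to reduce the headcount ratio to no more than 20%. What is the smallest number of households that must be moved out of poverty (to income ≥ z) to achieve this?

2

Currently q = 4 of N = 11 are below the line (H = 0.364).
A headcount ratio of at most 20% allows at most ⌊0.20 × 11⌋ = 2 poor households.
So at least 4 − 2 = 2 must be lifted.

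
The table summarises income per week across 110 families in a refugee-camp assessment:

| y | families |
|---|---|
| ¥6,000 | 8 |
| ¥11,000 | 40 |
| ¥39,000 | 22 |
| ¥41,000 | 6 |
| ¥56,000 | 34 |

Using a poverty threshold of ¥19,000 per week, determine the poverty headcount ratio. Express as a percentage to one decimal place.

43.6%

48 of the 110 families have income below ¥19,000.
H = 48/110 = 43.6%.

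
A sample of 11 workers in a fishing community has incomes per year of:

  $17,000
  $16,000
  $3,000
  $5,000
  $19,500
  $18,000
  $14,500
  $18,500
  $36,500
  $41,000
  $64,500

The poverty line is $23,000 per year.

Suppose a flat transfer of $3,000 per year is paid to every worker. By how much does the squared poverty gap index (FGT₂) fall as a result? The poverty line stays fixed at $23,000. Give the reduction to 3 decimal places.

Before: below the line — $3,000, $5,000, $14,500, $16,000, $17,000, $18,000, $18,500, $19,500; squared poverty gap index (FGT₂) = 0.16132.
After the $3,000 transfer: below the line — $6,000, $8,000, $17,500, $19,000, $20,000, $21,000, $21,500, $22,500; squared poverty gap index (FGT₂) = 0.09894.
Reduction = 0.16132 − 0.09894 = 0.062.

0.062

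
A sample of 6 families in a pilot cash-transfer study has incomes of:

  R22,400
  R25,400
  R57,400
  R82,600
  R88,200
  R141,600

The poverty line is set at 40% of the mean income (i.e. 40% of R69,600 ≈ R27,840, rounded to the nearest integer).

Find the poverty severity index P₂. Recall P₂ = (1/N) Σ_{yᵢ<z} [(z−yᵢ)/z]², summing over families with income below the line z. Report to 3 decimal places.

Incomes under z: R22,400, R25,400 (q = 2 of N = 6).
Normalized shortfalls: (27840−22400)/27840 = 0.1954; (27840−25400)/27840 = 0.0876.
Squared: 0.0382; 0.0077.
Sum = 0.045863; P₂ = 0.045863 / 6 = 0.008.

0.008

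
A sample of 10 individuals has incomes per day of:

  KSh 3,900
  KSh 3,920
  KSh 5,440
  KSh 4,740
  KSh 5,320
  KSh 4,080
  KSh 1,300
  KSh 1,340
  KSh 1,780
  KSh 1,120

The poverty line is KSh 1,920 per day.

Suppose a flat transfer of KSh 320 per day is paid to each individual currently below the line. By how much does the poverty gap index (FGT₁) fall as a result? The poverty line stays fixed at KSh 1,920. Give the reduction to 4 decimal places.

0.0573

Before: below the line — KSh 1,120, KSh 1,300, KSh 1,340, KSh 1,780; poverty gap index (FGT₁) = 0.111458.
After the KSh 320 transfer: below the line — KSh 1,440, KSh 1,620, KSh 1,660; poverty gap index (FGT₁) = 0.054167.
Reduction = 0.111458 − 0.054167 = 0.0573.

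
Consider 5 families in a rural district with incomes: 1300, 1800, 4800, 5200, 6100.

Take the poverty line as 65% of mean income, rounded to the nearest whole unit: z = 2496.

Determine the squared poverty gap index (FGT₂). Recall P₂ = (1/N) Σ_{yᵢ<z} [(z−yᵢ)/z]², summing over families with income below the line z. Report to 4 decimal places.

Incomes under z: 1300, 1800 (q = 2 of N = 5).
Gap ratios (z−y)/z: (2496−1300)/2496 = 0.4792; (2496−1800)/2496 = 0.2788.
Squared: 0.2296; 0.0778.
Sum = 0.307356; P₂ = 0.307356 / 5 = 0.0615.

0.0615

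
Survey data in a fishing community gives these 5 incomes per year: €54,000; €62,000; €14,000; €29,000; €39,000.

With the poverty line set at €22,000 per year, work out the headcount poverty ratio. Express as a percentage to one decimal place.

20.0%

1 of the 5 households have income below €22,000.
H = 1/5 = 20.0%.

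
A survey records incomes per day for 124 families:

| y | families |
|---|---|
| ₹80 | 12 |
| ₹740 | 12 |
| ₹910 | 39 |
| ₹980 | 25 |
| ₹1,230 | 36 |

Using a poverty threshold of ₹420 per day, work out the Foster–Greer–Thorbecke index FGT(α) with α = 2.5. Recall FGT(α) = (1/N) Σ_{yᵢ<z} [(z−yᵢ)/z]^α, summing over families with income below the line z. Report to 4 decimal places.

Poor units: 12×₹80 (q = 12 of N = 124).
Gap ratios (z−y)/z: (420−80)/420 = 0.8095 (×12).
Raised to α = 2.5: 0.58962 (×12).
Sum = 7.075470; FGT(2.5) = 7.075470 / 124 = 0.0571.

0.0571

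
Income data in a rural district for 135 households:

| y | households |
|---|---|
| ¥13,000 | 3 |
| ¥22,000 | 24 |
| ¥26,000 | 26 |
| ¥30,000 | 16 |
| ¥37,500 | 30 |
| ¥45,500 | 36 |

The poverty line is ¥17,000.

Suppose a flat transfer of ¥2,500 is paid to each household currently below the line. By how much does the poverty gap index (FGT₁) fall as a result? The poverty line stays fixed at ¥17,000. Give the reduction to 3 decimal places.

0.003

Before: below the line — 3×¥13,000; poverty gap index (FGT₁) = 0.00523.
After the ¥2,500 transfer: below the line — 3×¥15,500; poverty gap index (FGT₁) = 0.00196.
Reduction = 0.00523 − 0.00196 = 0.003.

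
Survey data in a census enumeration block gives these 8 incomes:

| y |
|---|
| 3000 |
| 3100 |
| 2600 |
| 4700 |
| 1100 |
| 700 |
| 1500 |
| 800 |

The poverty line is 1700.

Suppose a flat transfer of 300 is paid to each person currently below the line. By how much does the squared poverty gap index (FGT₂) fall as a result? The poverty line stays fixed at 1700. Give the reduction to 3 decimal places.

0.055

Before: below the line — 700, 800, 1100, 1500; squared poverty gap index (FGT₂) = 0.09559.
After the 300 transfer: below the line — 1000, 1100, 1400; squared poverty gap index (FGT₂) = 0.04066.
Reduction = 0.09559 − 0.04066 = 0.055.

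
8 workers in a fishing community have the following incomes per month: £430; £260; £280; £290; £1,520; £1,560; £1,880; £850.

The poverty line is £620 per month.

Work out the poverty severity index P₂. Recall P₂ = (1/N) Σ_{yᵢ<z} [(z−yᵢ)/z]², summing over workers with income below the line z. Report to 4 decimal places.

0.1269

Poor units: £260, £280, £290, £430 (q = 4 of N = 8).
Gap ratios (z−y)/z: (620−260)/620 = 0.5806; (620−280)/620 = 0.5484; (620−290)/620 = 0.5323; (620−430)/620 = 0.3065.
Squared: 0.3371; 0.3007; 0.2833; 0.0939.
Sum = 1.015088; P₂ = 1.015088 / 8 = 0.1269.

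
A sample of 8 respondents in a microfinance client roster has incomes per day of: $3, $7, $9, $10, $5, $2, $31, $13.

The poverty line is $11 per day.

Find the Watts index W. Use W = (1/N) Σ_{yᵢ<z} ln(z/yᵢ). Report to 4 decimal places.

0.5676

Incomes under z: $2, $3, $5, $7, $9, $10 (q = 6 of N = 8).
Log gaps: ln(11/2) = 1.7047; ln(11/3) = 1.2993; ln(11/5) = 0.7885; ln(11/7) = 0.4520; ln(11/9) = 0.2007; ln(11/10) = 0.0953.
W = 4.540454 / 8 = 0.5676.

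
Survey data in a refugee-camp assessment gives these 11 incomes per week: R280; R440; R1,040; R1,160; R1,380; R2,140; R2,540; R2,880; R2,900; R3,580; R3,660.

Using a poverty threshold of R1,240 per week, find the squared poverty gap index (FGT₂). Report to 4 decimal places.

0.0951

Incomes under z: R280, R440, R1,040, R1,160 (q = 4 of N = 11).
Relative gaps: (1240−280)/1240 = 0.7742; (1240−440)/1240 = 0.6452; (1240−1040)/1240 = 0.1613; (1240−1160)/1240 = 0.0645.
Squared: 0.5994; 0.4162; 0.0260; 0.0042.
Sum = 1.045786; P₂ = 1.045786 / 11 = 0.0951.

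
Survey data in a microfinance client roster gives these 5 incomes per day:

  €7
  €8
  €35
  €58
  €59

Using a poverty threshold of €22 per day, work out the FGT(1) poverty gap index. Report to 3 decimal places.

Below z: €7, €8 (q = 2 of N = 5).
Shortfall ratios: (22−7)/22 = 0.6818; (22−8)/22 = 0.6364.
Sum of shortfalls = 1.318182; P₁ averages over all N: 1.318182 / 5 = 0.264.

0.264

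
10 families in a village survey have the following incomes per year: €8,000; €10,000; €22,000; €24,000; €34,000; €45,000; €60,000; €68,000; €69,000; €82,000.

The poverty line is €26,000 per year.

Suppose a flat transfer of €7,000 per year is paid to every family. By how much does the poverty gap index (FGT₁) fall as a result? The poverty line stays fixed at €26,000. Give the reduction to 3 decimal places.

Before: below the line — €8,000, €10,000, €22,000, €24,000; poverty gap index (FGT₁) = 0.15385.
After the €7,000 transfer: below the line — €15,000, €17,000; poverty gap index (FGT₁) = 0.07692.
Reduction = 0.15385 − 0.07692 = 0.077.

0.077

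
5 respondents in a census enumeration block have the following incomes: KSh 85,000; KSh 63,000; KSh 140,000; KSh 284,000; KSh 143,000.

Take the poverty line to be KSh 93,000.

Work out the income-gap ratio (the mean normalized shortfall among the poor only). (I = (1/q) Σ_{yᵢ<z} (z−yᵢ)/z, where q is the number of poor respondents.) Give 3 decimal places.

Below the line: KSh 63,000, KSh 85,000 (q = 2 of N = 5).
Shortfall ratios (z−y)/z: 0.3226, 0.0860; sum = 0.408602.
I averages over the q = 2 poor units only: 0.408602 / 2 = 0.204.

0.204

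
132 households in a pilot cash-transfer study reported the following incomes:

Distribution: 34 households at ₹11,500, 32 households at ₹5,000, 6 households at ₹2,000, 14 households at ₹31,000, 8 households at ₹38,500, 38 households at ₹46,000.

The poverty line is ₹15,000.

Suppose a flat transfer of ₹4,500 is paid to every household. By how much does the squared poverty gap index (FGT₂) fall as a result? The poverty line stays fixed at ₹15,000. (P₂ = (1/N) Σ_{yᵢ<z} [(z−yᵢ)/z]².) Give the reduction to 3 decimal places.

Before: below the line — 6×₹2,000, 32×₹5,000, 34×₹11,500; squared poverty gap index (FGT₂) = 0.15591.
After the ₹4,500 transfer: below the line — 6×₹6,500, 32×₹9,500; squared poverty gap index (FGT₂) = 0.04719.
Reduction = 0.15591 − 0.04719 = 0.109.

0.109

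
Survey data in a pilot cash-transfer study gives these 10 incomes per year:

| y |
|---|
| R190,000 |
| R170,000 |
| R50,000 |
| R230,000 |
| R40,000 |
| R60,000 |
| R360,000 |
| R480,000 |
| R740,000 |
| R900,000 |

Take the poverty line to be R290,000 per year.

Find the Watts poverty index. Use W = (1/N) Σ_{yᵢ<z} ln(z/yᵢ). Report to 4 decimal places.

Incomes under z: R40,000, R50,000, R60,000, R170,000, R190,000, R230,000 (q = 6 of N = 10).
Log gaps: ln(290000/40000) = 1.9810; ln(290000/50000) = 1.7579; ln(290000/60000) = 1.5755; ln(290000/170000) = 0.5341; ln(290000/190000) = 0.4229; ln(290000/230000) = 0.2318.
W = 6.503137 / 10 = 0.6503.

0.6503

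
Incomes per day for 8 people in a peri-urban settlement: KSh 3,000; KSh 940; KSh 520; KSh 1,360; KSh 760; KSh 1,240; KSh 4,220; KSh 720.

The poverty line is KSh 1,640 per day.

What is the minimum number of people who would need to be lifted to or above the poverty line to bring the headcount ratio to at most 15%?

6 of the 8 people are poor, so H = 6/8 = 0.750.
A headcount ratio of at most 15% allows at most ⌊0.15 × 8⌋ = 1 poor people.
So at least 6 − 1 = 5 must be lifted.

5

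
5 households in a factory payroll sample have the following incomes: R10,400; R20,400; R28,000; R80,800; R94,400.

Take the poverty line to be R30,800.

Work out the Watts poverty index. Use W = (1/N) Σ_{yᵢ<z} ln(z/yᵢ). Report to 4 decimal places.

0.3186

Poor units: R10,400, R20,400, R28,000 (q = 3 of N = 5).
Log gaps: ln(30800/10400) = 1.0857; ln(30800/20400) = 0.4120; ln(30800/28000) = 0.0953.
W = 1.592999 / 5 = 0.3186.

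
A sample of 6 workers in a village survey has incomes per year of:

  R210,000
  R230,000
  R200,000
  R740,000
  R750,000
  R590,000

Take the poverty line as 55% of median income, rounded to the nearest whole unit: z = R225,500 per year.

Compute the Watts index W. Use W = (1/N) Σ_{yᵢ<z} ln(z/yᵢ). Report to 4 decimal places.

0.0319

Incomes under z: R200,000, R210,000 (q = 2 of N = 6).
Log gaps: ln(225500/200000) = 0.1200; ln(225500/210000) = 0.0712.
W = 0.191215 / 6 = 0.0319.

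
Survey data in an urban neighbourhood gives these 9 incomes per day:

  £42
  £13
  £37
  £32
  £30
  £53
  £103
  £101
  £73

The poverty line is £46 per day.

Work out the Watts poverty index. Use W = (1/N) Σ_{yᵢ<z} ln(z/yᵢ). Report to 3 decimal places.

0.263

Below z: £13, £30, £32, £37, £42 (q = 5 of N = 9).
Log gaps: ln(46/13) = 1.2637; ln(46/30) = 0.4274; ln(46/32) = 0.3629; ln(46/37) = 0.2177; ln(46/42) = 0.0910.
W = 2.362737 / 9 = 0.263.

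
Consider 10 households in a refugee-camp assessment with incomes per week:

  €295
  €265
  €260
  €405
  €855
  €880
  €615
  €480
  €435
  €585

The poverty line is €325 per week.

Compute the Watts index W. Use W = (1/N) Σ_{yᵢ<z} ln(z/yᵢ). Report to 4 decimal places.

Poor units: €260, €265, €295 (q = 3 of N = 10).
ln(z/y) terms: ln(325/260) = 0.2231; ln(325/265) = 0.2041; ln(325/295) = 0.0968.
W = 0.524089 / 10 = 0.0524.

0.0524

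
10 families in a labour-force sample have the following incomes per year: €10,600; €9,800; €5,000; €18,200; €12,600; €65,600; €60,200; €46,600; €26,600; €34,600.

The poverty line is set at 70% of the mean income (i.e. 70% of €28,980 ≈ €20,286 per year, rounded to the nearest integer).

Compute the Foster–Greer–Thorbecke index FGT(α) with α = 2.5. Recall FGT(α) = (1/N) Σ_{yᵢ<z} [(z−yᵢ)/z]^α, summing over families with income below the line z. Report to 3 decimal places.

Poor units: €5,000, €9,800, €10,600, €12,600, €18,200 (q = 5 of N = 10).
Relative gaps: (20286−5000)/20286 = 0.7535; (20286−9800)/20286 = 0.5169; (20286−10600)/20286 = 0.4775; (20286−12600)/20286 = 0.3789; (20286−18200)/20286 = 0.1028.
Raised to α = 2.5: 0.49288; 0.19210; 0.15753; 0.08836; 0.00339.
Sum = 0.934270; FGT(2.5) = 0.934270 / 10 = 0.093.

0.093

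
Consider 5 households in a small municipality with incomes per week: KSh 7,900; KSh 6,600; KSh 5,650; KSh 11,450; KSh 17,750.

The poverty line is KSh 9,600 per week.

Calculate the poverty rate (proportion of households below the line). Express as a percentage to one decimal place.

3 of the 5 households have income below KSh 9,600.
H = 3/5 = 60.0%.

60.0%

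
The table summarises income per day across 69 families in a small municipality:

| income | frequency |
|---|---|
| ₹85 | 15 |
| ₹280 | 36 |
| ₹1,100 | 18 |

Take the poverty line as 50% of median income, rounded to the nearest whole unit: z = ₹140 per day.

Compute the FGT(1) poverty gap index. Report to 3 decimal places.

0.085

Below the line: 15×₹85 (q = 15 of N = 69).
Normalized shortfalls: (140−85)/140 = 0.3929 (×15).
Sum of shortfalls = 5.892857; P₁ averages over all N: 5.892857 / 69 = 0.085.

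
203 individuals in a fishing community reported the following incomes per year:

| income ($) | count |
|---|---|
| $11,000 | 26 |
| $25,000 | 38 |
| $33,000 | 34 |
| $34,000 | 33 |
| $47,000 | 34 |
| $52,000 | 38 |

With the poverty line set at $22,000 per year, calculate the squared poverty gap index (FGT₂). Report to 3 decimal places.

0.032

Incomes under z: 26×$11,000 (q = 26 of N = 203).
Normalized shortfalls: (22000−11000)/22000 = 0.5000 (×26).
Squared: 0.2500 (×26).
Sum = 6.500000; P₂ = 6.500000 / 203 = 0.032.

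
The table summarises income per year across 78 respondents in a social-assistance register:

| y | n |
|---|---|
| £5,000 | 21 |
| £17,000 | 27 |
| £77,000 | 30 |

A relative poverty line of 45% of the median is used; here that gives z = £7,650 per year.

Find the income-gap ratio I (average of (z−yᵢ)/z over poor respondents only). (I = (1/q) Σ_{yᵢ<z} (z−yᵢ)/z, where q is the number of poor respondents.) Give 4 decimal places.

0.3464

Below the line: 21×£5,000 (q = 21 of N = 78).
Relative gaps: 0.3464 (×21); sum = 7.274510.
The income-gap ratio divides by q (the poor only): 7.274510 / 21 = 0.3464.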